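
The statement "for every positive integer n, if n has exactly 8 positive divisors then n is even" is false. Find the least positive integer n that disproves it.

n = 105

For n = 24, 30, 40, 42, …, 88, 102, 104 the conclusion holds.
n = 105: divisors of 105: 1, 3, 5, 7, 15, 21, 35, 105; 105 is odd.
Thus n = 105 disproves the claim, and no smaller n works.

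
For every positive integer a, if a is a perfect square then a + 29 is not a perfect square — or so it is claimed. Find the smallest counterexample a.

a = 196

Check each positive integer a in order until a is a perfect square but a + 29 is a perfect square.
For a = 1, 4, 9, 16, …, 121, 144, 169 the conclusion holds.
a = 196: 196 = 14² and 196 + 29 = 225 = 15².
Thus a = 196 disproves the claim, and no smaller a works.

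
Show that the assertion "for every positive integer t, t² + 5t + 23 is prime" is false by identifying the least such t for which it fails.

Check each positive integer t in order until t² + 5t + 23 is not prime.
For t = 1, 2, 3, 4, …, 11, 12, 13 the conclusion holds.
t = 14: t² + 5t + 23 = 289 = 17 × 17, composite.

t = 14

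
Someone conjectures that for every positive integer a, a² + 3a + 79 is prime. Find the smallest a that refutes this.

a = 5

a = 1: a² + 3a + 79 = 83, prime.
a = 2: a² + 3a + 79 = 89, prime.
a = 3: a² + 3a + 79 = 97, prime.
a = 4: a² + 3a + 79 = 107, prime.
a = 5: a² + 3a + 79 = 119 = 7 × 17, composite.
Thus a = 5 disproves the claim, and no smaller a works.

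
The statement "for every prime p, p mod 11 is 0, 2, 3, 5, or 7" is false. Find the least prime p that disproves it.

p = 17

A counterexample is any prime p such that the claim fails; we check each in order.
The first 6 eligible values, up to p = 13, all satisfy the conclusion.
p = 17: 17 mod 11 = 6 — not in {0, 2, 3, 5, 7}.
Thus p = 17 disproves the claim, and no smaller p works.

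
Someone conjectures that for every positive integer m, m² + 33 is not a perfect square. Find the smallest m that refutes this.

We need the least positive integer m for which m² + 33 is a perfect square.
m = 1: 1² + 33 = 34, not a perfect square.
m = 2: 2² + 33 = 37, not a perfect square.
m = 3: 3² + 33 = 42, not a perfect square.
m = 4: 4² + 33 = 49 = 7², a perfect square.
Thus m = 4 disproves the claim, and no smaller m works.

m = 4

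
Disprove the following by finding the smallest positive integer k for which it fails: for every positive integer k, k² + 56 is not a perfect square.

Check each positive integer k in order until k² + 56 is a perfect square.
For k = 1, 2, 3, 4 the conclusion holds.
k = 5: 5² + 56 = 81 = 9², a perfect square.
Thus k = 5 disproves the claim, and no smaller k works.

k = 5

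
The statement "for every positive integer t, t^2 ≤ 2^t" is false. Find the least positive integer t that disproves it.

t = 3

A counterexample is any positive integer t such that t^2 > 2^t; we check each in order.
For t = 1, 2 the conclusion holds.
t = 3: t^2 = 9 and 2^t = 8, so 9 > 8.
Hence t = 3 is a counterexample.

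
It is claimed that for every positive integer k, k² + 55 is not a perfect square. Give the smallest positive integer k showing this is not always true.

k = 3

A counterexample is any positive integer k such that k² + 55 is a perfect square; we check each in order.
k = 1: 1² + 55 = 56, not a perfect square.
k = 2: 2² + 55 = 59, not a perfect square.
k = 3: 3² + 55 = 64 = 8², a perfect square.
So k = 3 is the smallest counterexample.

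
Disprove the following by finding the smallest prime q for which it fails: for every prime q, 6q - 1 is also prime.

For q = 2, 3, 5, 7 the conclusion holds.
q = 11: 6q - 1 = 65 = 5 × 13, not prime.
Thus q = 11 disproves the claim, and no smaller q works.

q = 11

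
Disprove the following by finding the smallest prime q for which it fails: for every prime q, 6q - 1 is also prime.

q = 11

We need the least prime q for which 6q - 1 is not prime.
For q = 2, 3, 5, 7 the conclusion holds.
q = 11: 6q - 1 = 65 = 5 × 13, not prime.
Thus q = 11 disproves the claim, and no smaller q works.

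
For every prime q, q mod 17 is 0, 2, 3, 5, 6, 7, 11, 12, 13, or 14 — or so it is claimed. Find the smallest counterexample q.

For q = 2, 3, 5, 7, …, 31, 37, 41 the conclusion holds.
q = 43: 43 mod 17 = 9 — not in {0, 2, 3, 5, 6, 7, 11, 12, 13, 14}.

q = 43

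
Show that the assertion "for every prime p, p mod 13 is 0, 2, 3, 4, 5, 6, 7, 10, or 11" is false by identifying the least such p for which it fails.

p = 47

We need the least prime p for which the claim fails.
For p = 2, 3, 5, 7, …, 37, 41, 43 the conclusion holds.
p = 47: 47 mod 13 = 8 — not in {0, 2, 3, 4, 5, 6, 7, 10, 11}.
So p = 47 is the smallest counterexample.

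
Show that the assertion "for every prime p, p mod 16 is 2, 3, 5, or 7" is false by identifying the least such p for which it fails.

p = 11

Check each prime p in order until the claim fails.
p = 2: 2 mod 16 = 2.
p = 3: 3 mod 16 = 3.
p = 5: 5 mod 16 = 5.
p = 7: 7 mod 16 = 7.
p = 11: 11 mod 16 = 11 — not in {2, 3, 5, 7}.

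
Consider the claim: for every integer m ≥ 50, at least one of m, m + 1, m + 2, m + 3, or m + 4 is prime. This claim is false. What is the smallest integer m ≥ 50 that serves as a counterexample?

m = 54

A counterexample is any integer m ≥ 50 such that m, m + 1, m + 2, m + 3, m + 4 are all composite; we check each in order.
m = 50: 53 is prime.
m = 51: 53 is prime.
m = 52: 53 is prime.
m = 53: 53 is prime.
m = 54: 54 = 2 × 27; 55 = 5 × 11; 56 = 2 × 28; 57 = 3 × 19; 58 = 2 × 29 — all composite.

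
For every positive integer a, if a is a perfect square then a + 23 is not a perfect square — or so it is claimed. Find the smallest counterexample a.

Check each positive integer a in order until a is a perfect square but a + 23 is a perfect square.
The first 10 eligible values, up to a = 100, all satisfy the conclusion.
a = 121: 121 = 11² and 121 + 23 = 144 = 12².
Hence a = 121 is a counterexample.

a = 121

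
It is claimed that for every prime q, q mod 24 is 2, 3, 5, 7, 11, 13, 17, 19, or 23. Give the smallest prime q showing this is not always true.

q = 73

A counterexample is any prime q such that the claim fails; we check each in order.
For q = 2, 3, 5, 7, …, 61, 67, 71 the conclusion holds.
q = 73: 73 mod 24 = 1 — not in {2, 3, 5, 7, 11, 13, 17, 19, 23}.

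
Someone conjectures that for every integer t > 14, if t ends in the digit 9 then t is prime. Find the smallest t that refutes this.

t = 39

Check each integer t > 14 in order until t ends in the digit 9 but t is not prime.
t = 19: 19 ends in 9 and is prime.
t = 29: 29 ends in 9 and is prime.
t = 39: 39 ends in 9; 39 = 3 × 13, composite.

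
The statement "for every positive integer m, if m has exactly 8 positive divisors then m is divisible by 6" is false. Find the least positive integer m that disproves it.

m = 40

We need the least positive integer m for which m has exactly 8 positive divisors but m is not divisible by 6.
For m = 24, 30 the conclusion holds.
m = 40: τ(40) = 8; 40 mod 6 = 4.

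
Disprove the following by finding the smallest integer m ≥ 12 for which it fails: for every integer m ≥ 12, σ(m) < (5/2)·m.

m = 24

A counterexample is any integer m ≥ 12 such that the claim fails; we check each in order.
For m = 12, 13, 14, 15, …, 21, 22, 23 the conclusion holds.
m = 24: σ(24) = 60; 60 ≥ 60.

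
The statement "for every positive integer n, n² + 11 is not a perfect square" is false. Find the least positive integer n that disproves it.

We need the least positive integer n for which n² + 11 is a perfect square.
The first 4 eligible values, up to n = 4, all satisfy the conclusion.
n = 5: 5² + 11 = 36 = 6², a perfect square.

n = 5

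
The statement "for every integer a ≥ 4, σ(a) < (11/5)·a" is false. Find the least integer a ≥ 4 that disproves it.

a = 12

A counterexample is any integer a ≥ 4 such that the claim fails; we check each in order.
a = 4: σ(4) = 7; 7 < 44/5.
a = 5: σ(5) = 6; 6 < 11.
a = 6: σ(6) = 12; 12 < 66/5.
a = 7: σ(7) = 8; 8 < 77/5.
a = 8: σ(8) = 15; 15 < 88/5.
a = 9: σ(9) = 13; 13 < 99/5.
a = 10: σ(10) = 18; 18 < 22.
a = 11: σ(11) = 12; 12 < 121/5.
a = 12: σ(12) = 28; 28 ≥ 132/5.
So a = 12 is the smallest counterexample.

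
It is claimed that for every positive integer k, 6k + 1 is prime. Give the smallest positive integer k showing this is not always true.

k = 4

A counterexample is any positive integer k such that 6k + 1 is not prime; we check each in order.
k = 1: 6k + 1 = 7, prime.
k = 2: 6k + 1 = 13, prime.
k = 3: 6k + 1 = 19, prime.
k = 4: 6k + 1 = 25 = 5 × 5, composite.
Hence k = 4 is a counterexample.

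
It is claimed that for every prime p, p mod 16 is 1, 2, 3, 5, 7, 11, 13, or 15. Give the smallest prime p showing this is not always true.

We need the least prime p for which the claim fails.
For p = 2, 3, 5, 7, …, 29, 31, 37 the conclusion holds.
p = 41: 41 mod 16 = 9 — not in {1, 2, 3, 5, 7, 11, 13, 15}.
So p = 41 is the smallest counterexample.

p = 41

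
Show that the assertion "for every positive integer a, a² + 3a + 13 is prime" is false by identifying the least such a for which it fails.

a = 9

a = 1: a² + 3a + 13 = 17, prime.
a = 2: a² + 3a + 13 = 23, prime.
a = 3: a² + 3a + 13 = 31, prime.
a = 4: a² + 3a + 13 = 41, prime.
a = 5: a² + 3a + 13 = 53, prime.
a = 6: a² + 3a + 13 = 67, prime.
a = 7: a² + 3a + 13 = 83, prime.
a = 8: a² + 3a + 13 = 101, prime.
a = 9: a² + 3a + 13 = 121 = 11 × 11, composite.
Hence a = 9 is a counterexample.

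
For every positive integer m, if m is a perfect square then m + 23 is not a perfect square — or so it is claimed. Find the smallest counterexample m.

m = 121

Check each positive integer m in order until m is a perfect square but m + 23 is a perfect square.
For m = 1, 4, 9, 16, 25, 36, 49, 64, 81, 100 the conclusion holds.
m = 121: 121 = 11² and 121 + 23 = 144 = 12².
Hence m = 121 is a counterexample.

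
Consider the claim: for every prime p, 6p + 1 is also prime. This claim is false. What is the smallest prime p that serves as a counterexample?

We need the least prime p for which 6p + 1 is not prime.
p = 2: 6p + 1 = 13, prime.
p = 3: 6p + 1 = 19, prime.
p = 5: 6p + 1 = 31, prime.
p = 7: 6p + 1 = 43, prime.
p = 11: 6p + 1 = 67, prime.
p = 13: 6p + 1 = 79, prime.
p = 17: 6p + 1 = 103, prime.
p = 19: 6p + 1 = 115 = 5 × 23, not prime.
Hence p = 19 is a counterexample.

p = 19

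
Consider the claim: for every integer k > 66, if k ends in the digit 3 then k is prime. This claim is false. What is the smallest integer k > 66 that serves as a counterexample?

k = 93

For k = 73, 83 the conclusion holds.
k = 93: 93 ends in 3; 93 = 3 × 31, composite.
So k = 93 is the smallest counterexample.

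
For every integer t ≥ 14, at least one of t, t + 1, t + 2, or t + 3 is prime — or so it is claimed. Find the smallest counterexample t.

t = 24

Check each integer t ≥ 14 in order until t, t + 1, t + 2, t + 3 are all composite.
The first 10 eligible values, up to t = 23, all satisfy the conclusion.
t = 24: 24 = 2 × 12; 25 = 5 × 5; 26 = 2 × 13; 27 = 3 × 9 — all composite.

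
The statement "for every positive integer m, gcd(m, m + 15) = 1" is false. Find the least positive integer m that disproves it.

m = 3

For m = 1, 2 the conclusion holds.
m = 3: gcd(3, 18) = 3.
Hence m = 3 is a counterexample.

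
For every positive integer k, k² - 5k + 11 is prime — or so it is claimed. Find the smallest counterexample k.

k = 7

Check each positive integer k in order until k² - 5k + 11 is not prime.
The first 6 eligible values, up to k = 6, all satisfy the conclusion.
k = 7: k² - 5k + 11 = 25 = 5 × 5, composite.
Thus k = 7 disproves the claim, and no smaller k works.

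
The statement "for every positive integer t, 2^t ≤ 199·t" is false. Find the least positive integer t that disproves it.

We need the least positive integer t for which 2^t > 199·t.
For t = 1, 2, 3, 4, …, 9, 10, 11 the conclusion holds.
t = 12: 2^t = 4096 and 199·t = 2388, so 4096 > 2388.

t = 12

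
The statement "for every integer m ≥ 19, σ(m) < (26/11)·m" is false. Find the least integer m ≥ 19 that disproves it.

m = 24

The first 5 eligible values, up to m = 23, all satisfy the conclusion.
m = 24: σ(24) = 60; 60 ≥ 624/11.
Hence m = 24 is a counterexample.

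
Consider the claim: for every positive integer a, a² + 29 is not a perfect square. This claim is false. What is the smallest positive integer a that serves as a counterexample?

Check each positive integer a in order until a² + 29 is a perfect square.
The first 13 eligible values, up to a = 13, all satisfy the conclusion.
a = 14: 14² + 29 = 225 = 15², a perfect square.
Thus a = 14 disproves the claim, and no smaller a works.

a = 14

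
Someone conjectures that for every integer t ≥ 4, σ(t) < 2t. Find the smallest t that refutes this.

A counterexample is any integer t ≥ 4 such that the claim fails; we check each in order.
t = 4: σ(4) = 7; 7 < 8.
t = 5: σ(5) = 6; 6 < 10.
t = 6: σ(6) = 12; 12 ≥ 12.

t = 6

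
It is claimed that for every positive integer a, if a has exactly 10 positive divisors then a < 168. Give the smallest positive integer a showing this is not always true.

a = 176

A counterexample is any positive integer a such that a has exactly 10 positive divisors but the claim fails; we check each in order.
a = 48: τ(48) = 10; 48 < 168.
a = 80: τ(80) = 10; 80 < 168.
a = 112: τ(112) = 10; 112 < 168.
a = 162: τ(162) = 10; 162 < 168.
a = 176: τ(176) = 10; 176 ≥ 168.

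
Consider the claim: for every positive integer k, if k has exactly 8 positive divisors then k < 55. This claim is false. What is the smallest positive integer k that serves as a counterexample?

k = 56

Check each positive integer k in order until k has exactly 8 positive divisors but the claim fails.
For k = 24, 30, 40, 42, 54 the conclusion holds.
k = 56: τ(56) = 8; 56 ≥ 55.
Hence k = 56 is a counterexample.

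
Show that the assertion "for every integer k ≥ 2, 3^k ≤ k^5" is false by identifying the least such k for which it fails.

k = 11

A counterexample is any integer k ≥ 2 such that 3^k > k^5; we check each in order.
The first 9 eligible values, up to k = 10, all satisfy the conclusion.
k = 11: 3^k = 177147 and k^5 = 161051, so 177147 > 161051.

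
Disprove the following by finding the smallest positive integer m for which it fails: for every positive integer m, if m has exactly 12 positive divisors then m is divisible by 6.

Check each positive integer m in order until m has exactly 12 positive divisors but m is not divisible by 6.
The first 8 eligible values, up to m = 132, all satisfy the conclusion.
m = 140: τ(140) = 12; 140 mod 6 = 2.

m = 140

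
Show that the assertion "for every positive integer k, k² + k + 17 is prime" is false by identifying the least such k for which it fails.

Check each positive integer k in order until k² + k + 17 is not prime.
The first 15 eligible values, up to k = 15, all satisfy the conclusion.
k = 16: k² + k + 17 = 289 = 17 × 17, composite.
Thus k = 16 disproves the claim, and no smaller k works.

k = 16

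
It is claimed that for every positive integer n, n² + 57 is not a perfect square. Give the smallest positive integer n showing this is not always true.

n = 8

Check each positive integer n in order until n² + 57 is a perfect square.
n = 1: 1² + 57 = 58, not a perfect square.
n = 2: 2² + 57 = 61, not a perfect square.
n = 3: 3² + 57 = 66, not a perfect square.
n = 4: 4² + 57 = 73, not a perfect square.
n = 5: 5² + 57 = 82, not a perfect square.
n = 6: 6² + 57 = 93, not a perfect square.
n = 7: 7² + 57 = 106, not a perfect square.
n = 8: 8² + 57 = 121 = 11², a perfect square.
Thus n = 8 disproves the claim, and no smaller n works.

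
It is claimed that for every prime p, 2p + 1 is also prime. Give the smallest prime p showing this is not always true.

p = 7

p = 2: 2p + 1 = 5, prime.
p = 3: 2p + 1 = 7, prime.
p = 5: 2p + 1 = 11, prime.
p = 7: 2p + 1 = 15 = 3 × 5, not prime.
Hence p = 7 is a counterexample.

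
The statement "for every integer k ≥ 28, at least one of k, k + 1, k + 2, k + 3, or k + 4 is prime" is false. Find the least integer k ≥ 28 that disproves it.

The first 4 eligible values, up to k = 31, all satisfy the conclusion.
k = 32: 32 = 2 × 16; 33 = 3 × 11; 34 = 2 × 17; 35 = 5 × 7; 36 = 2 × 18 — all composite.

k = 32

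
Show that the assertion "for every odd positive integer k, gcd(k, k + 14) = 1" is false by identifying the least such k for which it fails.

We need the least odd positive integer k for which gcd(k, k + 14) > 1.
k = 1: gcd(1, 15) = 1.
k = 3: gcd(3, 17) = 1.
k = 5: gcd(5, 19) = 1.
k = 7: gcd(7, 21) = 7.
Hence k = 7 is a counterexample.

k = 7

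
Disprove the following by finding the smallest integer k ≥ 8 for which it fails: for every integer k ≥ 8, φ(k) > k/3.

k = 12

A counterexample is any integer k ≥ 8 such that the claim fails; we check each in order.
k = 8: φ(8) = 4 and 8/3 = 8/3, so φ(8) > 8/3.
k = 9: φ(9) = 6 and 9/3 = 3, so φ(9) > 9/3.
k = 10: φ(10) = 4 and 10/3 = 10/3, so φ(10) > 10/3.
k = 11: φ(11) = 10 and 11/3 = 11/3, so φ(11) > 11/3.
k = 12: φ(12) = 4 and 12/3 = 4, so φ(12) ≤ 12/3.
Hence k = 12 is a counterexample.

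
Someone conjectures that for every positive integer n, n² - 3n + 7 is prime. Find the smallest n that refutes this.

A counterexample is any positive integer n such that n² - 3n + 7 is not prime; we check each in order.
For n = 1, 2, 3, 4, 5 the conclusion holds.
n = 6: n² - 3n + 7 = 25 = 5 × 5, composite.

n = 6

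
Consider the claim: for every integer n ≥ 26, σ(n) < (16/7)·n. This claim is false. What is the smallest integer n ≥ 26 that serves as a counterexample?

n = 30

For n = 26, 27, 28, 29 the conclusion holds.
n = 30: σ(30) = 72; 72 ≥ 480/7.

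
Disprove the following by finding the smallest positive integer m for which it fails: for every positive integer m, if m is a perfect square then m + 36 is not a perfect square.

m = 64

A counterexample is any positive integer m such that m is a perfect square but m + 36 is a perfect square; we check each in order.
The first 7 eligible values, up to m = 49, all satisfy the conclusion.
m = 64: 64 = 8² and 64 + 36 = 100 = 10².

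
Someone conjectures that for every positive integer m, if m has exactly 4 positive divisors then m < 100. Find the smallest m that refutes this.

The first 32 eligible values, up to m = 95, all satisfy the conclusion.
m = 106: τ(106) = 4; 106 ≥ 100.

m = 106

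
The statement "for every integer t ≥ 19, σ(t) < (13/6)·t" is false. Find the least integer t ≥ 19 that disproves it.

Check each integer t ≥ 19 in order until the claim fails.
The first 5 eligible values, up to t = 23, all satisfy the conclusion.
t = 24: σ(24) = 60; 60 ≥ 52.

t = 24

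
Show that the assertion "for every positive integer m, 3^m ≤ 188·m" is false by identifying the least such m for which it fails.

m = 7

The first 6 eligible values, up to m = 6, all satisfy the conclusion.
m = 7: 3^m = 2187 and 188·m = 1316, so 2187 > 1316.
So m = 7 is the smallest counterexample.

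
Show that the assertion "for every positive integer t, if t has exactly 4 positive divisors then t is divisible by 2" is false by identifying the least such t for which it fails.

t = 15

We need the least positive integer t for which t has exactly 4 positive divisors but t is not divisible by 2.
For t = 6, 8, 10, 14 the conclusion holds.
t = 15: τ(15) = 4; 15 mod 2 = 1.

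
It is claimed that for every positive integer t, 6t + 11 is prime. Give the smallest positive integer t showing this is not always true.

A counterexample is any positive integer t such that 6t + 11 is not prime; we check each in order.
t = 1: 6t + 11 = 17, prime.
t = 2: 6t + 11 = 23, prime.
t = 3: 6t + 11 = 29, prime.
t = 4: 6t + 11 = 35 = 5 × 7, composite.

t = 4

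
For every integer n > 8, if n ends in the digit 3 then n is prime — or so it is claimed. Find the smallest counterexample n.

A counterexample is any integer n > 8 such that n ends in the digit 3 but n is not prime; we check each in order.
n = 13: 13 ends in 3 and is prime.
n = 23: 23 ends in 3 and is prime.
n = 33: 33 ends in 3; 33 = 3 × 11, composite.

n = 33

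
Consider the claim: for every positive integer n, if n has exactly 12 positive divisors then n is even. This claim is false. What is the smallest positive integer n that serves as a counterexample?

We need the least positive integer n for which n has exactly 12 positive divisors but n is odd.
The first 24 eligible values, up to n = 308, all satisfy the conclusion.
n = 315: divisors of 315: 12 divisors; 315 is odd.

n = 315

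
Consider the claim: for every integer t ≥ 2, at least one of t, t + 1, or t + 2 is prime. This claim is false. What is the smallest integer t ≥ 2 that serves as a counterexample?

t = 8

The first 6 eligible values, up to t = 7, all satisfy the conclusion.
t = 8: 8 = 2 × 4; 9 = 3 × 3; 10 = 2 × 5 — all composite.
Thus t = 8 disproves the claim, and no smaller t works.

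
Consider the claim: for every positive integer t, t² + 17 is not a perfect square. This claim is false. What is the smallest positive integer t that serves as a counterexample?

Check each positive integer t in order until t² + 17 is a perfect square.
The first 7 eligible values, up to t = 7, all satisfy the conclusion.
t = 8: 8² + 17 = 81 = 9², a perfect square.
So t = 8 is the smallest counterexample.

t = 8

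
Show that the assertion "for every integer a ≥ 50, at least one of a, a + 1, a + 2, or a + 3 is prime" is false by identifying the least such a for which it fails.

We need the least integer a ≥ 50 for which a, a + 1, a + 2, a + 3 are all composite.
For a = 50, 51, 52, 53 the conclusion holds.
a = 54: 54 = 2 × 27; 55 = 5 × 11; 56 = 2 × 28; 57 = 3 × 19 — all composite.
Thus a = 54 disproves the claim, and no smaller a works.

a = 54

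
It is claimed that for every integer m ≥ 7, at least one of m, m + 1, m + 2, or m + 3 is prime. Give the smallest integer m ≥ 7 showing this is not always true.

m = 24

We need the least integer m ≥ 7 for which m, m + 1, m + 2, m + 3 are all composite.
For m = 7, 8, 9, 10, …, 21, 22, 23 the conclusion holds.
m = 24: 24 = 2 × 12; 25 = 5 × 5; 26 = 2 × 13; 27 = 3 × 9 — all composite.
Thus m = 24 disproves the claim, and no smaller m works.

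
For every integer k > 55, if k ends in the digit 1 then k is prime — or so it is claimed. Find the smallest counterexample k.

k = 81

k = 61: 61 ends in 1 and is prime.
k = 71: 71 ends in 1 and is prime.
k = 81: 81 ends in 1; 81 = 3 × 27, composite.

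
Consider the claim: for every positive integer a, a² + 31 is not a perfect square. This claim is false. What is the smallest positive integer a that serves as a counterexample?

a = 15

The first 14 eligible values, up to a = 14, all satisfy the conclusion.
a = 15: 15² + 31 = 256 = 16², a perfect square.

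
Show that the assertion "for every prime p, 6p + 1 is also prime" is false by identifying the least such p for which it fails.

The first 7 eligible values, up to p = 17, all satisfy the conclusion.
p = 19: 6p + 1 = 115 = 5 × 23, not prime.

p = 19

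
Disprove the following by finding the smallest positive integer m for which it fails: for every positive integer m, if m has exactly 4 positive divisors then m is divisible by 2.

m = 15

m = 6: τ(6) = 4; 6 mod 2 = 0.
m = 8: τ(8) = 4; 8 mod 2 = 0.
m = 10: τ(10) = 4; 10 mod 2 = 0.
m = 14: τ(14) = 4; 14 mod 2 = 0.
m = 15: τ(15) = 4; 15 mod 2 = 1.
So m = 15 is the smallest counterexample.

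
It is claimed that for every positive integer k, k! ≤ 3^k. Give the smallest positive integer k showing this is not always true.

Check each positive integer k in order until k! > 3^k.
k = 1: k! = 1 and 3^k = 3, so 1 ≤ 3.
k = 2: k! = 2 and 3^k = 9, so 2 ≤ 9.
k = 3: k! = 6 and 3^k = 27, so 6 ≤ 27.
k = 4: k! = 24 and 3^k = 81, so 24 ≤ 81.
k = 5: k! = 120 and 3^k = 243, so 120 ≤ 243.
k = 6: k! = 720 and 3^k = 729, so 720 ≤ 729.
k = 7: k! = 5040 and 3^k = 2187, so 5040 > 2187.
Hence k = 7 is a counterexample.

k = 7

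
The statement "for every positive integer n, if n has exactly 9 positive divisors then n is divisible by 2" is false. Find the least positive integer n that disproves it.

n = 225

Check each positive integer n in order until n has exactly 9 positive divisors but n is not divisible by 2.
n = 36: τ(36) = 9; 36 mod 2 = 0.
n = 100: τ(100) = 9; 100 mod 2 = 0.
n = 196: τ(196) = 9; 196 mod 2 = 0.
n = 225: τ(225) = 9; 225 mod 2 = 1.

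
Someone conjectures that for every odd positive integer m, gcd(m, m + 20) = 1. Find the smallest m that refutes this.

m = 5

For m = 1, 3 the conclusion holds.
m = 5: gcd(5, 25) = 5.
Thus m = 5 disproves the claim, and no smaller m works.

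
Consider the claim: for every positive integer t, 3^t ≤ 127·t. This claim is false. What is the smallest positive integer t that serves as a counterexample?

Check each positive integer t in order until 3^t > 127·t.
t = 1: 3^t = 3 and 127·t = 127, so 3 ≤ 127.
t = 2: 3^t = 9 and 127·t = 254, so 9 ≤ 254.
t = 3: 3^t = 27 and 127·t = 381, so 27 ≤ 381.
t = 4: 3^t = 81 and 127·t = 508, so 81 ≤ 508.
t = 5: 3^t = 243 and 127·t = 635, so 243 ≤ 635.
t = 6: 3^t = 729 and 127·t = 762, so 729 ≤ 762.
t = 7: 3^t = 2187 and 127·t = 889, so 2187 > 889.
Hence t = 7 is a counterexample.

t = 7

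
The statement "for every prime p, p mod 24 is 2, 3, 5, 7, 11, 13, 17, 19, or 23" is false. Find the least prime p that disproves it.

We need the least prime p for which the claim fails.
For p = 2, 3, 5, 7, …, 61, 67, 71 the conclusion holds.
p = 73: 73 mod 24 = 1 — not in {2, 3, 5, 7, 11, 13, 17, 19, 23}.

p = 73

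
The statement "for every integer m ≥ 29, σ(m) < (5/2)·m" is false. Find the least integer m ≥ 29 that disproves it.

We need the least integer m ≥ 29 for which the claim fails.
The first 7 eligible values, up to m = 35, all satisfy the conclusion.
m = 36: σ(36) = 91; 91 ≥ 90.
Thus m = 36 disproves the claim, and no smaller m works.

m = 36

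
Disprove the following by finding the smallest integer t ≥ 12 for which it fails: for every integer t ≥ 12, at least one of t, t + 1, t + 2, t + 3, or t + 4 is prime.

t = 24

Check each integer t ≥ 12 in order until t, t + 1, t + 2, t + 3, t + 4 are all composite.
For t = 12, 13, 14, 15, …, 21, 22, 23 the conclusion holds.
t = 24: 24 = 2 × 12; 25 = 5 × 5; 26 = 2 × 13; 27 = 3 × 9; 28 = 2 × 14 — all composite.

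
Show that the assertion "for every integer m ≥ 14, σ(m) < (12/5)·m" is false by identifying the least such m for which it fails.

Check each integer m ≥ 14 in order until the claim fails.
For m = 14, 15, 16, 17, 18, 19, 20, 21, 22, 23 the conclusion holds.
m = 24: σ(24) = 60; 60 ≥ 288/5.
Hence m = 24 is a counterexample.

m = 24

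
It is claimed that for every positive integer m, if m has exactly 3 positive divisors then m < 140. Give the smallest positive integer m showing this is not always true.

For m = 4, 9, 25, 49, 121 the conclusion holds.
m = 169: τ(169) = 3; 169 ≥ 140.

m = 169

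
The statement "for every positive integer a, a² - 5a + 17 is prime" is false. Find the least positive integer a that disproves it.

A counterexample is any positive integer a such that a² - 5a + 17 is not prime; we check each in order.
The first 12 eligible values, up to a = 12, all satisfy the conclusion.
a = 13: a² - 5a + 17 = 121 = 11 × 11, composite.

a = 13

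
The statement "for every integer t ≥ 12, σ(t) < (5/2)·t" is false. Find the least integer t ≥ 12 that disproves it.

A counterexample is any integer t ≥ 12 such that the claim fails; we check each in order.
For t = 12, 13, 14, 15, …, 21, 22, 23 the conclusion holds.
t = 24: σ(24) = 60; 60 ≥ 60.
So t = 24 is the smallest counterexample.

t = 24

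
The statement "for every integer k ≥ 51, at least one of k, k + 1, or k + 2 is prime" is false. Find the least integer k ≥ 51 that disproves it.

k = 54

Check each integer k ≥ 51 in order until k, k + 1, k + 2 are all composite.
k = 51: 53 is prime.
k = 52: 53 is prime.
k = 53: 53 is prime.
k = 54: 54 = 2 × 27; 55 = 5 × 11; 56 = 2 × 28 — all composite.
Hence k = 54 is a counterexample.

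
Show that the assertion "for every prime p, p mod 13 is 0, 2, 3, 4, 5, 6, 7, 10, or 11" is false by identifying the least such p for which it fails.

For p = 2, 3, 5, 7, …, 37, 41, 43 the conclusion holds.
p = 47: 47 mod 13 = 8 — not in {0, 2, 3, 4, 5, 6, 7, 10, 11}.

p = 47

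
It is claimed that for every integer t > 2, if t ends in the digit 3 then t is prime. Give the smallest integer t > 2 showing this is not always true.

t = 33

Check each integer t > 2 in order until t ends in the digit 3 but t is not prime.
t = 3: 3 ends in 3 and is prime.
t = 13: 13 ends in 3 and is prime.
t = 23: 23 ends in 3 and is prime.
t = 33: 33 ends in 3; 33 = 3 × 11, composite.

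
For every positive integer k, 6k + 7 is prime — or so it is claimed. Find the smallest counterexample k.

k = 3

A counterexample is any positive integer k such that 6k + 7 is not prime; we check each in order.
k = 1: 6k + 7 = 13, prime.
k = 2: 6k + 7 = 19, prime.
k = 3: 6k + 7 = 25 = 5 × 5, composite.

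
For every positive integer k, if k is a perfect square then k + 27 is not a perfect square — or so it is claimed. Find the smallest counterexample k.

k = 9

A counterexample is any positive integer k such that k is a perfect square but k + 27 is a perfect square; we check each in order.
For k = 1, 4 the conclusion holds.
k = 9: 9 = 3² and 9 + 27 = 36 = 6².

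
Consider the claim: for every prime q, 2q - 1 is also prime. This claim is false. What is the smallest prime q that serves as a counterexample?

A counterexample is any prime q such that 2q - 1 is not prime; we check each in order.
q = 2: 2q - 1 = 3, prime.
q = 3: 2q - 1 = 5, prime.
q = 5: 2q - 1 = 9 = 3 × 3, not prime.
So q = 5 is the smallest counterexample.

q = 5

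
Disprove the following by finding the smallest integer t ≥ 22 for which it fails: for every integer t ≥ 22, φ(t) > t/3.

Check each integer t ≥ 22 in order until the claim fails.
t = 22: φ(22) = 10 and 22/3 = 22/3, so φ(22) > 22/3.
t = 23: φ(23) = 22 and 23/3 = 23/3, so φ(23) > 23/3.
t = 24: φ(24) = 8 and 24/3 = 8, so φ(24) ≤ 24/3.
Hence t = 24 is a counterexample.

t = 24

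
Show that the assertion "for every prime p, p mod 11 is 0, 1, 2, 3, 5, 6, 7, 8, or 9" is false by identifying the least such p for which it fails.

Check each prime p in order until the claim fails.
For p = 2, 3, 5, 7, …, 23, 29, 31 the conclusion holds.
p = 37: 37 mod 11 = 4 — not in {0, 1, 2, 3, 5, 6, 7, 8, 9}.

p = 37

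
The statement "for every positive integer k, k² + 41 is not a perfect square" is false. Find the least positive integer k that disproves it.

The first 19 eligible values, up to k = 19, all satisfy the conclusion.
k = 20: 20² + 41 = 441 = 21², a perfect square.
So k = 20 is the smallest counterexample.

k = 20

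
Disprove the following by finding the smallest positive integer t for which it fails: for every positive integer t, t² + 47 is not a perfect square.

A counterexample is any positive integer t such that t² + 47 is a perfect square; we check each in order.
The first 22 eligible values, up to t = 22, all satisfy the conclusion.
t = 23: 23² + 47 = 576 = 24², a perfect square.
Thus t = 23 disproves the claim, and no smaller t works.

t = 23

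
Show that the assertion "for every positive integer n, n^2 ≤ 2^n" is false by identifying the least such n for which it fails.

For n = 1, 2 the conclusion holds.
n = 3: n^2 = 9 and 2^n = 8, so 9 > 8.

n = 3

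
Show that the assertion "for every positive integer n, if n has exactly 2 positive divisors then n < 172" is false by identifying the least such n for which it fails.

The first 39 eligible values, up to n = 167, all satisfy the conclusion.
n = 173: τ(173) = 2; 173 ≥ 172.

n = 173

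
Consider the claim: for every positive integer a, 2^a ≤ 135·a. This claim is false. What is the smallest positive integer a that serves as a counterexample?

We need the least positive integer a for which 2^a > 135·a.
The first 10 eligible values, up to a = 10, all satisfy the conclusion.
a = 11: 2^a = 2048 and 135·a = 1485, so 2048 > 1485.

a = 11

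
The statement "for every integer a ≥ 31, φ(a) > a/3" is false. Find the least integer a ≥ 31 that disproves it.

a = 36

Check each integer a ≥ 31 in order until the claim fails.
For a = 31, 32, 33, 34, 35 the conclusion holds.
a = 36: φ(36) = 12 and 36/3 = 12, so φ(36) ≤ 36/3.
Hence a = 36 is a counterexample.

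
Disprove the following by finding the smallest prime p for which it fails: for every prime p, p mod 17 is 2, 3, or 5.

p = 7

We need the least prime p for which the claim fails.
p = 2: 2 mod 17 = 2.
p = 3: 3 mod 17 = 3.
p = 5: 5 mod 17 = 5.
p = 7: 7 mod 17 = 7 — not in {2, 3, 5}.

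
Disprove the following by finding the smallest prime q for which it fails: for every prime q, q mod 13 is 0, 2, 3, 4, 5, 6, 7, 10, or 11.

q = 47

Check each prime q in order until the claim fails.
For q = 2, 3, 5, 7, …, 37, 41, 43 the conclusion holds.
q = 47: 47 mod 13 = 8 — not in {0, 2, 3, 4, 5, 6, 7, 10, 11}.
Hence q = 47 is a counterexample.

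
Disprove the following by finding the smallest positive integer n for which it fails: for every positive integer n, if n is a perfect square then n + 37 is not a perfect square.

A counterexample is any positive integer n such that n is a perfect square but n + 37 is a perfect square; we check each in order.
For n = 1, 4, 9, 16, …, 225, 256, 289 the conclusion holds.
n = 324: 324 = 18² and 324 + 37 = 361 = 19².
Thus n = 324 disproves the claim, and no smaller n works.

n = 324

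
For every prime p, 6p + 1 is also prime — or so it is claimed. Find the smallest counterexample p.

p = 2: 6p + 1 = 13, prime.
p = 3: 6p + 1 = 19, prime.
p = 5: 6p + 1 = 31, prime.
p = 7: 6p + 1 = 43, prime.
p = 11: 6p + 1 = 67, prime.
p = 13: 6p + 1 = 79, prime.
p = 17: 6p + 1 = 103, prime.
p = 19: 6p + 1 = 115 = 5 × 23, not prime.

p = 19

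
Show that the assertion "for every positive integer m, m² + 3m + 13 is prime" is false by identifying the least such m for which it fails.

m = 9

We need the least positive integer m for which m² + 3m + 13 is not prime.
For m = 1, 2, 3, 4, 5, 6, 7, 8 the conclusion holds.
m = 9: m² + 3m + 13 = 121 = 11 × 11, composite.
Thus m = 9 disproves the claim, and no smaller m works.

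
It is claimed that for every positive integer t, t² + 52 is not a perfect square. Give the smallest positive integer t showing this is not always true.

t = 12

A counterexample is any positive integer t such that t² + 52 is a perfect square; we check each in order.
For t = 1, 2, 3, 4, …, 9, 10, 11 the conclusion holds.
t = 12: 12² + 52 = 196 = 14², a perfect square.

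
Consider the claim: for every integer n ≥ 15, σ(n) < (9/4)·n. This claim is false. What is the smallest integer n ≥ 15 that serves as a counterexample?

A counterexample is any integer n ≥ 15 such that the claim fails; we check each in order.
For n = 15, 16, 17, 18, 19, 20, 21, 22, 23 the conclusion holds.
n = 24: σ(24) = 60; 60 ≥ 54.

n = 24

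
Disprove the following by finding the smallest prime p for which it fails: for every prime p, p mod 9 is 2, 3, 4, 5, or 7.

p = 17

A counterexample is any prime p such that the claim fails; we check each in order.
The first 6 eligible values, up to p = 13, all satisfy the conclusion.
p = 17: 17 mod 9 = 8 — not in {2, 3, 4, 5, 7}.
So p = 17 is the smallest counterexample.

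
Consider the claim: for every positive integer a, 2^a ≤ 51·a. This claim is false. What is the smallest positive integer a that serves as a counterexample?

a = 9

The first 8 eligible values, up to a = 8, all satisfy the conclusion.
a = 9: 2^a = 512 and 51·a = 459, so 512 > 459.
So a = 9 is the smallest counterexample.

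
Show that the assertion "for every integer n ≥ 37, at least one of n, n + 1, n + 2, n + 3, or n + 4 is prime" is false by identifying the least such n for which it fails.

We need the least integer n ≥ 37 for which n, n + 1, n + 2, n + 3, n + 4 are all composite.
For n = 37, 38, 39, 40, …, 45, 46, 47 the conclusion holds.
n = 48: 48 = 2 × 24; 49 = 7 × 7; 50 = 2 × 25; 51 = 3 × 17; 52 = 2 × 26 — all composite.

n = 48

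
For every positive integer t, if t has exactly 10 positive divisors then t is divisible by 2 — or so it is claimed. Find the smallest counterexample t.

A counterexample is any positive integer t such that t has exactly 10 positive divisors but t is not divisible by 2; we check each in order.
For t = 48, 80, 112, 162, 176, 208, 272, 304, 368 the conclusion holds.
t = 405: τ(405) = 10; 405 mod 2 = 1.
Thus t = 405 disproves the claim, and no smaller t works.

t = 405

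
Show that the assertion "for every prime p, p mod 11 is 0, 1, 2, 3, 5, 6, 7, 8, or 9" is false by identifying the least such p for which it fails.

The first 11 eligible values, up to p = 31, all satisfy the conclusion.
p = 37: 37 mod 11 = 4 — not in {0, 1, 2, 3, 5, 6, 7, 8, 9}.

p = 37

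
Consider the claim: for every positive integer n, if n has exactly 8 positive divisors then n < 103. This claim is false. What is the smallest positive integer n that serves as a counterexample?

For n = 24, 30, 40, 42, …, 78, 88, 102 the conclusion holds.
n = 104: τ(104) = 8; 104 ≥ 103.

n = 104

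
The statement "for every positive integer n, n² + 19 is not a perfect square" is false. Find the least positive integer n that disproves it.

We need the least positive integer n for which n² + 19 is a perfect square.
n = 1: 1² + 19 = 20, not a perfect square.
n = 2: 2² + 19 = 23, not a perfect square.
n = 3: 3² + 19 = 28, not a perfect square.
n = 4: 4² + 19 = 35, not a perfect square.
n = 5: 5² + 19 = 44, not a perfect square.
n = 6: 6² + 19 = 55, not a perfect square.
n = 7: 7² + 19 = 68, not a perfect square.
n = 8: 8² + 19 = 83, not a perfect square.
n = 9: 9² + 19 = 100 = 10², a perfect square.

n = 9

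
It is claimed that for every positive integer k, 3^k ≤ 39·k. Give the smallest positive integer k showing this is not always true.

A counterexample is any positive integer k such that 3^k > 39·k; we check each in order.
k = 1: 3^k = 3 and 39·k = 39, so 3 ≤ 39.
k = 2: 3^k = 9 and 39·k = 78, so 9 ≤ 78.
k = 3: 3^k = 27 and 39·k = 117, so 27 ≤ 117.
k = 4: 3^k = 81 and 39·k = 156, so 81 ≤ 156.
k = 5: 3^k = 243 and 39·k = 195, so 243 > 195.

k = 5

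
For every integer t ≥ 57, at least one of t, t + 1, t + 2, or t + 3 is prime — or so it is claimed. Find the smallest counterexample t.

Check each integer t ≥ 57 in order until t, t + 1, t + 2, t + 3 are all composite.
The first 5 eligible values, up to t = 61, all satisfy the conclusion.
t = 62: 62 = 2 × 31; 63 = 3 × 21; 64 = 2 × 32; 65 = 5 × 13 — all composite.
So t = 62 is the smallest counterexample.

t = 62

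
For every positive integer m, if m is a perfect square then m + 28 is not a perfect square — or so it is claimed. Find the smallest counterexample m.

We need the least positive integer m for which m is a perfect square but m + 28 is a perfect square.
For m = 1, 4, 9, 16, 25 the conclusion holds.
m = 36: 36 = 6² and 36 + 28 = 64 = 8².
So m = 36 is the smallest counterexample.

m = 36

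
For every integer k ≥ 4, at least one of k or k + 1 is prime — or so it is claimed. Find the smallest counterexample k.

k = 8

k = 4: 5 is prime.
k = 5: 5 is prime.
k = 6: 7 is prime.
k = 7: 7 is prime.
k = 8: 8 = 2 × 4; 9 = 3 × 3 — both composite.
Thus k = 8 disproves the claim, and no smaller k works.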